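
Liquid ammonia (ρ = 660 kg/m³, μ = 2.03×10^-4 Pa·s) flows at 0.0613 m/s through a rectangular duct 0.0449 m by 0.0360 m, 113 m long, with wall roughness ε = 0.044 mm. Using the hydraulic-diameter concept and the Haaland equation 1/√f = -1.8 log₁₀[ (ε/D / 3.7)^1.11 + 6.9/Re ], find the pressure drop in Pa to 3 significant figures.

Hydraulic diameter D_h = 4A/P = 4·(0.0449·0.036)/(2·(0.0449+0.036)) = 0.006466/0.1618 = 0.03996 m.
Re = ρVD_h/μ = 660·0.0613·0.03996/0.000203 = 7964.
ε/D_h = 4.4e-05/0.03996 = 0.0011; Haaland gives 1/√f = -1.8 log₁₀[0.000122+0.000866] = 5.409, so f = 0.03418.
ΔP = f(L/D_h)(ρV²/2) = 0.03418·113/0.03996·1.24 = 119.8 Pa.

ΔP ≈ 120 Pa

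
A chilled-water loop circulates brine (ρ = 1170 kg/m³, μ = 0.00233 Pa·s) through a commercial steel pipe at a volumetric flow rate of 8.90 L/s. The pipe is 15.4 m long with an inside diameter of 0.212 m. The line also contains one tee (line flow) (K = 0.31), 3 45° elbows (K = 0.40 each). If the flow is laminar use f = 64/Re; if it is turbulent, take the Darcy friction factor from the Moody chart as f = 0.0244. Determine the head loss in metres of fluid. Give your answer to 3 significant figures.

Q = 8.90 L/s = 8.90/1000 = 0.0089 m³/s.
Cross-sectional area A = πD²/4 = π(0.212)²/4 = 0.0353 m²; mean velocity V = Q/A = 0.0089/0.0353 = 0.2521 m/s.
Reynolds number Re = ρVD/μ = 1170 · 0.2521 · 0.212 / 0.00233 = 2.684e+04.
Re > 4000 → turbulent; use the Moody-chart value f = 0.0244.
Total minor-loss coefficient ΣK = 1·0.31 + 3·0.4 = 1.51.
ΔP = [f·L/D + ΣK]·(ρV²/2) = [0.0244·15.4/0.212 + 1.51]·(1170·0.2521²/2) = [1.772 + 1.51]·37.19 = 122.1 Pa.
Head loss h_f = ΔP/(ρg) = 122.1/(1170·9.81) = 0.0106 m.

h_f ≈ 0.0106 m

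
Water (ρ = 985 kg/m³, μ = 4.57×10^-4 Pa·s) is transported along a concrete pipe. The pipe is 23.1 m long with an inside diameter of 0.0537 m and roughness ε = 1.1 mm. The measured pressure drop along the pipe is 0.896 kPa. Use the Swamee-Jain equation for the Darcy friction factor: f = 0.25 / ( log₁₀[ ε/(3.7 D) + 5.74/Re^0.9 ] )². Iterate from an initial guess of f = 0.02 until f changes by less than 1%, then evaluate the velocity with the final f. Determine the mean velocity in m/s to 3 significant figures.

Rearranging Darcy-Weisbach: V = √(2·ΔP·D/(f·L·ρ)). With ε/D = 0.0011/0.0537 = 0.0205, iterate starting from f = 0.02:
  f = 0.02 → V = √(2·896·0.0537/(0.02·23.1·985)) = 0.4599 m/s; Re = ρVD/μ = 5.322e+04; f → 0.05017
  f = 0.05017 → V = 0.2904 m/s; Re = 3.361e+04; f → 0.05071
  f = 0.05071 → V = 0.2888 m/s; Re = 3.343e+04; f → 0.05072
Converged (Δf/f < 1%). With the final f = 0.05072: V = √(2·896·0.0537/(0.05072·23.1·985)) = 0.2888 m/s.

V ≈ 0.289 m/s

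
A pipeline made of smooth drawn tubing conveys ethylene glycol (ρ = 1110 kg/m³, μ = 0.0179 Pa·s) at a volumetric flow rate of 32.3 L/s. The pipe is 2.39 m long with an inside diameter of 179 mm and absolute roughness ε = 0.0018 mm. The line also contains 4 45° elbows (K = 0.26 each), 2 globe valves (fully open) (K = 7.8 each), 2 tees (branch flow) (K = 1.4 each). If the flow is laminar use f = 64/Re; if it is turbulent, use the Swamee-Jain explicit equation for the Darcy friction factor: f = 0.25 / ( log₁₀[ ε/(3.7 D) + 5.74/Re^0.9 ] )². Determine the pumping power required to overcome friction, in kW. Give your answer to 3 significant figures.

P ≈ 0.585 kW

Q = 32.3 L/s = 32.3/1000 = 0.0323 m³/s.
Cross-sectional area A = πD²/4 = π(0.179)²/4 = 0.02516 m²; mean velocity V = Q/A = 0.0323/0.02516 = 1.284 m/s.
Reynolds number Re = ρVD/μ = 1110 · 1.284 · 0.179 / 0.0179 = 1.425e+04.
Re > 4000 → turbulent. Relative roughness ε/D = 1.8e-06/0.179 = 1.01e-05. Swamee-Jain: f = 0.25/(log₁₀[1.01e-05/3.7 + 5.74/1.425e+04^0.9])² = 0.25/(log₁₀[2.72e-06 + 0.00105])² = 0.25/(-2.978)² = 0.02818.
Total minor-loss coefficient ΣK = 4·0.26 + 2·7.8 + 2·1.4 = 19.4.
ΔP = [f·L/D + ΣK]·(ρV²/2) = [0.02818·2.39/0.179 + 19.4]·(1110·1.284²/2) = [0.3763 + 19.4]·914.3 = 1.812e+04 Pa.
Pumping power P = QΔP = 0.0323·1.812e+04 = 585.2 W = 0.585 kW.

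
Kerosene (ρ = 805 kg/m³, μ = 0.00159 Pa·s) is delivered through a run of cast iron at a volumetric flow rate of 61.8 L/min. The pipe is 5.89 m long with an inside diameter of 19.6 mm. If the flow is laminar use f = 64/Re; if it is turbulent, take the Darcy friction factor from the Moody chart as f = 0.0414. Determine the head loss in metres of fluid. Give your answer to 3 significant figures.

Q = 61.8 L/min = 61.8/60000 = 0.00103 m³/s.
Cross-sectional area A = πD²/4 = π(0.0196)²/4 = 0.0003017 m²; mean velocity V = Q/A = 0.00103/0.0003017 = 3.414 m/s.
Reynolds number Re = ρVD/μ = 805 · 3.414 · 0.0196 / 0.00159 = 3.388e+04.
Re > 4000 → turbulent; use the Moody-chart value f = 0.0414.
Darcy-Weisbach: ΔP = f(L/D)(ρV²/2) = 0.0414·(5.89/0.0196)·(805·3.414²/2) = 0.0414·300.5·4691 = 5.836e+04 Pa.
Head loss h_f = ΔP/(ρg) = 5.836e+04/(805·9.81) = 7.39 m.

h_f ≈ 7.39 m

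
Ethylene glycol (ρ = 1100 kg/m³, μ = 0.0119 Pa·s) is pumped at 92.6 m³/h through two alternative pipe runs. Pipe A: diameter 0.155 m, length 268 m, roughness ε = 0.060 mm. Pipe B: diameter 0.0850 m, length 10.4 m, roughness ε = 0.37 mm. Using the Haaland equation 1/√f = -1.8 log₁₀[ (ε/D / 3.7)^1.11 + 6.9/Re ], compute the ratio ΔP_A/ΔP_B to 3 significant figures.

Pipe A: V = Q/A = 0.02572/0.01887 = 1.363 m/s; Re = 1.953e+04; ε/D = 0.000387; Haaland → f = 0.02658; ΔP_A = f(L/D)(ρV²/2) = 4.698e+04 Pa.
Pipe B: V = Q/A = 0.02572/0.005675 = 4.533 m/s; Re = 3.562e+04; ε/D = 0.00435; Haaland → f = 0.03165; ΔP_B = f(L/D)(ρV²/2) = 4.377e+04 Pa.
ΔP_A/ΔP_B = 4.698e+04/4.377e+04 = 1.07.

ΔP_A/ΔP_B ≈ 1.07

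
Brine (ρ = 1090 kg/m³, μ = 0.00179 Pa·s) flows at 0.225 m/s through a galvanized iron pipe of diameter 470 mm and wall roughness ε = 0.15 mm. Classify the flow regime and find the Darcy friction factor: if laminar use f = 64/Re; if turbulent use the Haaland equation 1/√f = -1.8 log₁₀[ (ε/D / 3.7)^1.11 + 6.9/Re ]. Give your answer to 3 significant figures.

Re = ρVD/μ = 1090·0.225·0.47/0.00179 = 6.44e+04.
Re > 4000 → turbulent. ε/D = 0.00015/0.47 = 0.000319; Haaland: 1/√f = -1.8 log₁₀[3.08e-05 + 0.000107] = 6.948, so f = 0.02071.

f ≈ 0.0207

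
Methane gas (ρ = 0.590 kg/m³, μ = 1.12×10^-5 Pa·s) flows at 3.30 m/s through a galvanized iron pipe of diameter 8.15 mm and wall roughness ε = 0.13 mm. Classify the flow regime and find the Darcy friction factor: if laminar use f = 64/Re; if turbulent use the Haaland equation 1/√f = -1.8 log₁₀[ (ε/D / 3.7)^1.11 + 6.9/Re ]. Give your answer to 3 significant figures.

Re = ρVD/μ = 0.59·3.3·0.00815/1.12e-05 = 1417.
Re < 2300 → laminar, so f = 64/Re = 0.04517 (roughness is irrelevant in laminar flow).

f ≈ 0.0452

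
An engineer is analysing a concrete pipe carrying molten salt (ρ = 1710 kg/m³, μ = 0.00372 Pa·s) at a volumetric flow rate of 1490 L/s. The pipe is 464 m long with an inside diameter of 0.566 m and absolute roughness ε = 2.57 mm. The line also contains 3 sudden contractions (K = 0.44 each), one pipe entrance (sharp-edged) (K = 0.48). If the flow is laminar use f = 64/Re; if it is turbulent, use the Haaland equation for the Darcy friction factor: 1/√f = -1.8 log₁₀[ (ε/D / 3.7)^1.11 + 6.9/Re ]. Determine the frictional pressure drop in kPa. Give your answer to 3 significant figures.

Q = 1490 L/s = 1490/1000 = 1.49 m³/s.
Cross-sectional area A = πD²/4 = π(0.566)²/4 = 0.2516 m²; mean velocity V = Q/A = 1.49/0.2516 = 5.922 m/s.
Reynolds number Re = ρVD/μ = 1710 · 5.922 · 0.566 / 0.00372 = 1.541e+06.
Re > 4000 → turbulent. Relative roughness ε/D = 0.00257/0.566 = 0.00454. Haaland: 1/√f = -1.8 log₁₀[(0.00454/3.7)^1.11 + 6.9/1.541e+06] = -1.8 log₁₀[0.000587 + 4.48e-06] = 5.81, so f = 0.02962.
Total minor-loss coefficient ΣK = 3·0.44 + 1·0.48 = 1.8.
ΔP = [f·L/D + ΣK]·(ρV²/2) = [0.02962·464/0.566 + 1.8]·(1710·5.922²/2) = [24.28 + 1.8]·2.998e+04 = 7.821e+05 Pa.
ΔP = 7.821e+05 Pa = 782 kPa.

ΔP ≈ 782 kPa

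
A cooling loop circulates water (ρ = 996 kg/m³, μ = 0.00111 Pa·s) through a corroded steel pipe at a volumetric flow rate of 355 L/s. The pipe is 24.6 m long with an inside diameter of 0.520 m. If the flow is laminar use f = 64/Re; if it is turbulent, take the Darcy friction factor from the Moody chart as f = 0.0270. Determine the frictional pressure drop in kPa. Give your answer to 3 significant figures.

Q = 355 L/s = 355/1000 = 0.355 m³/s.
Cross-sectional area A = πD²/4 = π(0.52)²/4 = 0.2124 m²; mean velocity V = Q/A = 0.355/0.2124 = 1.672 m/s.
Reynolds number Re = ρVD/μ = 996 · 1.672 · 0.52 / 0.00111 = 7.8e+05.
Re > 4000 → turbulent; use the Moody-chart value f = 0.0270.
Darcy-Weisbach: ΔP = f(L/D)(ρV²/2) = 0.027·(24.6/0.52)·(996·1.672²/2) = 0.027·47.31·1392 = 1777 Pa.
ΔP = 1777 Pa = 1.78 kPa.

ΔP ≈ 1.78 kPa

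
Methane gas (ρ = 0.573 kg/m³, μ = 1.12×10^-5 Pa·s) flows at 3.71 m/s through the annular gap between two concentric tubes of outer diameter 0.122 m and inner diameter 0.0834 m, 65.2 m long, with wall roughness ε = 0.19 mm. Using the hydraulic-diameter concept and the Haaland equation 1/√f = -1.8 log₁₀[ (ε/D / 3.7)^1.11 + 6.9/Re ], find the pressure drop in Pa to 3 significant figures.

ΔP ≈ 262 Pa

Hydraulic diameter D_h = 4A/P = D_o - D_i = 0.122 - 0.0834 = 0.0386 m.
Re = ρVD_h/μ = 0.573·3.71·0.0386/1.12e-05 = 7327.
ε/D_h = 0.00019/0.0386 = 0.00492; Haaland gives 1/√f = -1.8 log₁₀[0.000642+0.000942] = 5.04, so f = 0.03936.
ΔP = f(L/D_h)(ρV²/2) = 0.03936·65.2/0.0386·3.943 = 262.2 Pa.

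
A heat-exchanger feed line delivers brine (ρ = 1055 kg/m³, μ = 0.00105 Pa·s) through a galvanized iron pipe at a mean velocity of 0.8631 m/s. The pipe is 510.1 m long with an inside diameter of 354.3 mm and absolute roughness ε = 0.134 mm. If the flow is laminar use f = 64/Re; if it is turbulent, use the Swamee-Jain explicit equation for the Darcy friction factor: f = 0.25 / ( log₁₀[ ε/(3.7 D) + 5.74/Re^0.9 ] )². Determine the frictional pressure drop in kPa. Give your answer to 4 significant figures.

ΔP ≈ 9.931 kPa

Reynolds number Re = ρVD/μ = 1055 · 0.8631 · 0.3543 / 0.00105 = 3.073e+05.
Re > 4000 → turbulent. Relative roughness ε/D = 0.000134/0.3543 = 0.000378. Swamee-Jain: f = 0.25/(log₁₀[0.000378/3.7 + 5.74/3.073e+05^0.9])² = 0.25/(log₁₀[0.000102 + 6.61e-05])² = 0.25/(-3.774)² = 0.01755.
Darcy-Weisbach: ΔP = f(L/D)(ρV²/2) = 0.01755·(510.1/0.3543)·(1055·0.8631²/2) = 0.01755·1440·393 = 9931 Pa.
ΔP = 9931 Pa = 9.931 kPa.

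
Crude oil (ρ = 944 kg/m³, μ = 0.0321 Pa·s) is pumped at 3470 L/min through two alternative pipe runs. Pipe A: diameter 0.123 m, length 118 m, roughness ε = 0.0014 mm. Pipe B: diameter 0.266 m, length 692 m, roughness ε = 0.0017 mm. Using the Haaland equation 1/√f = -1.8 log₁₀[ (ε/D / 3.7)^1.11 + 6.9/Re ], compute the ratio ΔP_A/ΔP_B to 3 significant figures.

ΔP_A/ΔP_B ≈ 6.56

Pipe A: V = Q/A = 0.05783/0.01188 = 4.867 m/s; Re = 1.761e+04; ε/D = 1.14e-05; Haaland → f = 0.02661; ΔP_A = f(L/D)(ρV²/2) = 2.854e+05 Pa.
Pipe B: V = Q/A = 0.05783/0.05557 = 1.041 m/s; Re = 8141; ε/D = 6.39e-06; Haaland → f = 0.03271; ΔP_B = f(L/D)(ρV²/2) = 4.35e+04 Pa.
ΔP_A/ΔP_B = 2.854e+05/4.35e+04 = 6.56.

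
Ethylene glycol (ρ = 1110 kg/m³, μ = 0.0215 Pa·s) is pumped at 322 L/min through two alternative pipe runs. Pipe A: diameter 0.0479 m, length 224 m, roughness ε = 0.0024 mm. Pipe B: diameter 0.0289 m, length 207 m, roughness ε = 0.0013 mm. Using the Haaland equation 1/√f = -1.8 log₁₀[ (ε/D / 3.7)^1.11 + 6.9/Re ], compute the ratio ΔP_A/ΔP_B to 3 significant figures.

ΔP_A/ΔP_B ≈ 0.0995

Pipe A: V = Q/A = 0.005367/0.001802 = 2.978 m/s; Re = 7365; ε/D = 5.01e-05; Haaland → f = 0.0337; ΔP_A = f(L/D)(ρV²/2) = 7.757e+05 Pa.
Pipe B: V = Q/A = 0.005367/0.000656 = 8.181 m/s; Re = 1.221e+04; ε/D = 4.5e-05; Haaland → f = 0.02931; ΔP_B = f(L/D)(ρV²/2) = 7.798e+06 Pa.
ΔP_A/ΔP_B = 7.757e+05/7.798e+06 = 0.0995.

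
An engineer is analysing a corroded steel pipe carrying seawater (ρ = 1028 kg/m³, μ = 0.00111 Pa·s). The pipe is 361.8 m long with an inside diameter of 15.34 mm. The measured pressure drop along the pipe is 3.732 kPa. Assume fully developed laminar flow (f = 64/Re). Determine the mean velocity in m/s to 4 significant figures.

For laminar flow, f = 64/Re with Re = ρVD/μ, so Darcy-Weisbach reduces to ΔP = 32μLV/D². Solving for V: V = ΔP·D²/(32μL) = 3732·(0.01534)²/(32·0.00111·361.8) = 0.06834 m/s.
Check: Re = ρVD/μ = 1028·0.06834·0.01534/0.00111 = 970.8 < 2300, so the laminar assumption holds.

V ≈ 0.06834 m/s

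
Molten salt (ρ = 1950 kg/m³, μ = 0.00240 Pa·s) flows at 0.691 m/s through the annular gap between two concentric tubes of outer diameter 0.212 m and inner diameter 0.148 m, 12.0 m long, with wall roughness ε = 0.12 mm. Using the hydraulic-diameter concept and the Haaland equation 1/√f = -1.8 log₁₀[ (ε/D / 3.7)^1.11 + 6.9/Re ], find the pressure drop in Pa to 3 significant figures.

Hydraulic diameter D_h = 4A/P = D_o - D_i = 0.212 - 0.148 = 0.064 m.
Re = ρVD_h/μ = 1950·0.691·0.064/0.0024 = 3.593e+04.
ε/D_h = 0.00012/0.064 = 0.00187; Haaland gives 1/√f = -1.8 log₁₀[0.00022+0.000192] = 6.093, so f = 0.02693.
ΔP = f(L/D_h)(ρV²/2) = 0.02693·12/0.064·465.5 = 2351 Pa.

ΔP ≈ 2350 Pa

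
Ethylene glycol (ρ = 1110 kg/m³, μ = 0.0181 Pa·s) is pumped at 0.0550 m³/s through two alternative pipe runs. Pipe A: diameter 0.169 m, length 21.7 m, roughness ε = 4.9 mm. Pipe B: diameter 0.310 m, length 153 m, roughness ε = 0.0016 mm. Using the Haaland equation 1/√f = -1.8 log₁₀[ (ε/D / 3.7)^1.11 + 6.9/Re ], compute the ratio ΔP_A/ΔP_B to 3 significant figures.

Pipe A: V = Q/A = 0.055/0.02243 = 2.452 m/s; Re = 2.541e+04; ε/D = 0.029; Haaland → f = 0.05771; ΔP_A = f(L/D)(ρV²/2) = 2.472e+04 Pa.
Pipe B: V = Q/A = 0.055/0.07548 = 0.7287 m/s; Re = 1.385e+04; ε/D = 5.16e-06; Haaland → f = 0.0283; ΔP_B = f(L/D)(ρV²/2) = 4116 Pa.
ΔP_A/ΔP_B = 2.472e+04/4116 = 6.01.

ΔP_A/ΔP_B ≈ 6.01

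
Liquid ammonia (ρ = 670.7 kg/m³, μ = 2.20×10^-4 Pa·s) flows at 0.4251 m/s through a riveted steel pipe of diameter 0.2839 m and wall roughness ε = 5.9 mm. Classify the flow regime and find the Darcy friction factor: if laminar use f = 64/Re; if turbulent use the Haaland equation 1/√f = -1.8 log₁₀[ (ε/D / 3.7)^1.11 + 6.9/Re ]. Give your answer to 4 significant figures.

Re = ρVD/μ = 670.7·0.4251·0.2839/0.00022 = 3.679e+05.
Re > 4000 → turbulent. ε/D = 0.0059/0.2839 = 0.0208; Haaland: 1/√f = -1.8 log₁₀[0.00318 + 1.88e-05] = 4.492, so f = 0.04956.

f ≈ 0.04956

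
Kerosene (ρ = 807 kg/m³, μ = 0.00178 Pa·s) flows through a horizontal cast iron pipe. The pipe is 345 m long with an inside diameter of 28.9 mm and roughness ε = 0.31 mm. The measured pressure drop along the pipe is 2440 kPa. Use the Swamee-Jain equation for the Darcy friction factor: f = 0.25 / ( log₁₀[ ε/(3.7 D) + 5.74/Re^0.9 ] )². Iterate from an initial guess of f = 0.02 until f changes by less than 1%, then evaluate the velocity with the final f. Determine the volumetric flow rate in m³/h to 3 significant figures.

Q ≈ 8.36 m³/h

Rearranging Darcy-Weisbach: V = √(2·ΔP·D/(f·L·ρ)). With ε/D = 0.00031/0.0289 = 0.0107, iterate starting from f = 0.02:
  f = 0.02 → V = √(2·2.44e+06·0.0289/(0.02·345·807)) = 5.033 m/s; Re = ρVD/μ = 6.594e+04; f → 0.04
  f = 0.04 → V = 3.558 m/s; Re = 4.662e+04; f → 0.04043
  f = 0.04043 → V = 3.54 m/s; Re = 4.638e+04; f → 0.04043
Converged (Δf/f < 1%). With the final f = 0.04043: V = √(2·2.44e+06·0.0289/(0.04043·345·807)) = 3.54 m/s.
Q = V·A = 3.54·(π/4·0.0289²) = 0.002322 m³/s = 8.36 m³/h.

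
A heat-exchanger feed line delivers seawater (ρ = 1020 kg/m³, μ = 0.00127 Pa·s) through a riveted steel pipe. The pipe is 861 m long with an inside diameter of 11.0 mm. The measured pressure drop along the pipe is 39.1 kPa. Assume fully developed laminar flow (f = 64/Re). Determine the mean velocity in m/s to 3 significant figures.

For laminar flow, f = 64/Re with Re = ρVD/μ, so Darcy-Weisbach reduces to ΔP = 32μLV/D². Solving for V: V = ΔP·D²/(32μL) = 3.91e+04·(0.011)²/(32·0.00127·861) = 0.1352 m/s.
Check: Re = ρVD/μ = 1020·0.1352·0.011/0.00127 = 1195 < 2300, so the laminar assumption holds.

V ≈ 0.135 m/s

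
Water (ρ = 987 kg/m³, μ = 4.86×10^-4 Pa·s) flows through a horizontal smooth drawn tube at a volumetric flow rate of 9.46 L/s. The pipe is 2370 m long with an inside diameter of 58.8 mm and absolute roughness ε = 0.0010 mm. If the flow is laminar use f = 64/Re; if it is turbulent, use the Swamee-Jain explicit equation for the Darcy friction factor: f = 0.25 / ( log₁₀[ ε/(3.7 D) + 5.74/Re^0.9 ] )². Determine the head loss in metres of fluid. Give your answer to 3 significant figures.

Q = 9.46 L/s = 9.46/1000 = 0.00946 m³/s.
Cross-sectional area A = πD²/4 = π(0.0588)²/4 = 0.002715 m²; mean velocity V = Q/A = 0.00946/0.002715 = 3.484 m/s.
Reynolds number Re = ρVD/μ = 987 · 3.484 · 0.0588 / 0.000486 = 4.16e+05.
Re > 4000 → turbulent. Relative roughness ε/D = 1e-06/0.0588 = 1.7e-05. Swamee-Jain: f = 0.25/(log₁₀[1.7e-05/3.7 + 5.74/4.16e+05^0.9])² = 0.25/(log₁₀[4.6e-06 + 5.03e-05])² = 0.25/(-4.26)² = 0.01377.
Darcy-Weisbach: ΔP = f(L/D)(ρV²/2) = 0.01377·(2370/0.0588)·(987·3.484²/2) = 0.01377·4.031e+04·5989 = 3.325e+06 Pa.
Head loss h_f = ΔP/(ρg) = 3.325e+06/(987·9.81) = 343 m.

h_f ≈ 343 m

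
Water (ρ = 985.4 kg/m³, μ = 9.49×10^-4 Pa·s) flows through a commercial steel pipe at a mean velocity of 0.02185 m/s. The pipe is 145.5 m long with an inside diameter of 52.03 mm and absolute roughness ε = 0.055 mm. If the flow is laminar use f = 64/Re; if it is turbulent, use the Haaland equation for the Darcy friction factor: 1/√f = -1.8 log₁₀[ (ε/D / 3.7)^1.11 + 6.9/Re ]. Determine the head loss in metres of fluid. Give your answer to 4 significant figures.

h_f ≈ 0.003689 m

Reynolds number Re = ρVD/μ = 985.4 · 0.02185 · 0.05203 / 0.000949 = 1180.
Re < 2300 → laminar flow, so f = 64/Re = 64/1180 = 0.05422 (the turbulent correlation is not needed).
Darcy-Weisbach: ΔP = f(L/D)(ρV²/2) = 0.05422·(145.5/0.05203)·(985.4·0.02185²/2) = 0.05422·2796·0.2352 = 35.66 Pa.
Head loss h_f = ΔP/(ρg) = 35.66/(985.4·9.81) = 0.003689 m.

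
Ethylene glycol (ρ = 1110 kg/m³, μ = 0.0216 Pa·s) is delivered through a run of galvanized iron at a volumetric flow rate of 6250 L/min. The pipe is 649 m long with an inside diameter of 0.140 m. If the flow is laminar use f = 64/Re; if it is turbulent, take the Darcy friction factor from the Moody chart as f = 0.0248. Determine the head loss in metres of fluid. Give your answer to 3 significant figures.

h_f ≈ 268 m

Q = 6250 L/min = 6250/60000 = 0.1042 m³/s.
Cross-sectional area A = πD²/4 = π(0.14)²/4 = 0.01539 m²; mean velocity V = Q/A = 0.1042/0.01539 = 6.767 m/s.
Reynolds number Re = ρVD/μ = 1110 · 6.767 · 0.14 / 0.0216 = 4.868e+04.
Re > 4000 → turbulent; use the Moody-chart value f = 0.0248.
Darcy-Weisbach: ΔP = f(L/D)(ρV²/2) = 0.0248·(649/0.14)·(1110·6.767²/2) = 0.0248·4636·2.541e+04 = 2.922e+06 Pa.
Head loss h_f = ΔP/(ρg) = 2.922e+06/(1110·9.81) = 268 m.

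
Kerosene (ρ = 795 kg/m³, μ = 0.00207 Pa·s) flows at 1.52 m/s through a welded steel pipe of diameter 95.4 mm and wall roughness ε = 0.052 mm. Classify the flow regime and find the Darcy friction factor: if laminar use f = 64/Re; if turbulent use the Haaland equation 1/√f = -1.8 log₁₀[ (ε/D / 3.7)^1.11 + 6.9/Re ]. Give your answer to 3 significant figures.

f ≈ 0.0220

Re = ρVD/μ = 795·1.52·0.0954/0.00207 = 5.569e+04.
Re > 4000 → turbulent. ε/D = 5.2e-05/0.0954 = 0.000545; Haaland: 1/√f = -1.8 log₁₀[5.58e-05 + 0.000124] = 6.742, so f = 0.022.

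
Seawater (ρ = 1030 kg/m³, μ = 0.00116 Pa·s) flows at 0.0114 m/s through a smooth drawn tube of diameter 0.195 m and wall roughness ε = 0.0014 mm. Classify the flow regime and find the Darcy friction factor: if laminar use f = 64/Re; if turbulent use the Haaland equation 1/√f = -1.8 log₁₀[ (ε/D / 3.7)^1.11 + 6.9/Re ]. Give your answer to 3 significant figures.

f ≈ 0.0324

Re = ρVD/μ = 1030·0.0114·0.195/0.00116 = 1974.
Re < 2300 → laminar, so f = 64/Re = 0.03242 (roughness is irrelevant in laminar flow).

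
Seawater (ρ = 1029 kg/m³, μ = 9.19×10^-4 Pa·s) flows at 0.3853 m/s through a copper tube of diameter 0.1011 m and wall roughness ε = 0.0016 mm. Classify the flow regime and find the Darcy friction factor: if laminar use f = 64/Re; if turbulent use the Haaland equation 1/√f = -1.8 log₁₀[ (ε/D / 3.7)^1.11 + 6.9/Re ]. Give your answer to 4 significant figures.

f ≈ 0.02140

Re = ρVD/μ = 1029·0.3853·0.1011/0.000919 = 4.362e+04.
Re > 4000 → turbulent. ε/D = 1.6e-06/0.1011 = 1.58e-05; Haaland: 1/√f = -1.8 log₁₀[1.1e-06 + 0.000158] = 6.836, so f = 0.0214.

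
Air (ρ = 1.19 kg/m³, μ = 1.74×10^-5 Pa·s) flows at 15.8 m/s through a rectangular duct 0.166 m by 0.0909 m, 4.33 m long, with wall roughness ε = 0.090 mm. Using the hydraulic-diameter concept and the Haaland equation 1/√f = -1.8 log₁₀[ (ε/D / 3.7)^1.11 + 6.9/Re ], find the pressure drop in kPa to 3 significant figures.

ΔP ≈ 0.113 kPa

Hydraulic diameter D_h = 4A/P = 4·(0.166·0.0909)/(2·(0.166+0.0909)) = 0.06036/0.5138 = 0.1175 m.
Re = ρVD_h/μ = 1.19·15.8·0.1175/1.74e-05 = 1.269e+05.
ε/D_h = 9e-05/0.1175 = 0.000766; Haaland gives 1/√f = -1.8 log₁₀[8.14e-05+5.44e-05] = 6.961, so f = 0.02064.
ΔP = f(L/D_h)(ρV²/2) = 0.02064·4.33/0.1175·148.5 = 113 Pa.
ΔP = 0.113 kPa.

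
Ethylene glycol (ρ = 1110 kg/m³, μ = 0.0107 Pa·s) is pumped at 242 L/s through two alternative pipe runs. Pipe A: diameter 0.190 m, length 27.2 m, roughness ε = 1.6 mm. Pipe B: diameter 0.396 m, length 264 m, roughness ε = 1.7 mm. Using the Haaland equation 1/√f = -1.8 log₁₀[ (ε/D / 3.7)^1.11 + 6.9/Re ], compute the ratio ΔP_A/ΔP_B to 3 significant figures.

Pipe A: V = Q/A = 0.242/0.02835 = 8.535 m/s; Re = 1.682e+05; ε/D = 0.00842; Haaland → f = 0.03623; ΔP_A = f(L/D)(ρV²/2) = 2.097e+05 Pa.
Pipe B: V = Q/A = 0.242/0.1232 = 1.965 m/s; Re = 8.072e+04; ε/D = 0.00429; Haaland → f = 0.03022; ΔP_B = f(L/D)(ρV²/2) = 4.317e+04 Pa.
ΔP_A/ΔP_B = 2.097e+05/4.317e+04 = 4.86.

ΔP_A/ΔP_B ≈ 4.86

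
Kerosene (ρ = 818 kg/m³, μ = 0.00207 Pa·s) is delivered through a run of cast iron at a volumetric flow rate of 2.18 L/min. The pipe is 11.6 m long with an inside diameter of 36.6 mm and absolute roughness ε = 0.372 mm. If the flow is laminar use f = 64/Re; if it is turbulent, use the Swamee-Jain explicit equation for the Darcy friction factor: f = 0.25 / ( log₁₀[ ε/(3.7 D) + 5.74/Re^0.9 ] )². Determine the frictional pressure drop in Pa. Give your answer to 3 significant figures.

Q = 2.18 L/min = 2.18/60000 = 3.633e-05 m³/s.
Cross-sectional area A = πD²/4 = π(0.0366)²/4 = 0.001052 m²; mean velocity V = Q/A = 3.633e-05/0.001052 = 0.03453 m/s.
Reynolds number Re = ρVD/μ = 818 · 0.03453 · 0.0366 / 0.00207 = 499.5.
Re < 2300 → laminar flow, so f = 64/Re = 64/499.5 = 0.1281 (the turbulent correlation is not needed).
Darcy-Weisbach: ΔP = f(L/D)(ρV²/2) = 0.1281·(11.6/0.0366)·(818·0.03453²/2) = 0.1281·316.9·0.4878 = 19.81 Pa.

ΔP ≈ 19.8 Pa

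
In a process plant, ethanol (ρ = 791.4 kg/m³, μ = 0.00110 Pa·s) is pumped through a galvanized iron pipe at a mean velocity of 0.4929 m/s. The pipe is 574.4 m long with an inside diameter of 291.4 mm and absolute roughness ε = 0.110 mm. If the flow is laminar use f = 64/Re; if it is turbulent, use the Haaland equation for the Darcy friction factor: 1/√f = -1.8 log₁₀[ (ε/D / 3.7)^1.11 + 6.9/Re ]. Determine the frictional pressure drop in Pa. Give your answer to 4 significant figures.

ΔP ≈ 3686 Pa

Reynolds number Re = ρVD/μ = 791.4 · 0.4929 · 0.2914 / 0.0011 = 1.033e+05.
Re > 4000 → turbulent. Relative roughness ε/D = 0.00011/0.2914 = 0.000377. Haaland: 1/√f = -1.8 log₁₀[(0.000377/3.7)^1.11 + 6.9/1.033e+05] = -1.8 log₁₀[3.71e-05 + 6.68e-05] = 7.17, so f = 0.01945.
Darcy-Weisbach: ΔP = f(L/D)(ρV²/2) = 0.01945·(574.4/0.2914)·(791.4·0.4929²/2) = 0.01945·1971·96.14 = 3686 Pa.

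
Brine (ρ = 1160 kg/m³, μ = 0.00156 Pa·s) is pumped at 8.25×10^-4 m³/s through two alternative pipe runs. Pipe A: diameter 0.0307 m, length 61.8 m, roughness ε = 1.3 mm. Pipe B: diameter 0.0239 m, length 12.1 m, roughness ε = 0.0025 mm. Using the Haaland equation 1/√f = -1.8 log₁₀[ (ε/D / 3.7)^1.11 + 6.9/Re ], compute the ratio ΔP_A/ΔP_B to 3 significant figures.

ΔP_A/ΔP_B ≈ 4.27

Pipe A: V = Q/A = 0.000825/0.0007402 = 1.115 m/s; Re = 2.544e+04; ε/D = 0.0423; Haaland → f = 0.06749; ΔP_A = f(L/D)(ρV²/2) = 9.788e+04 Pa.
Pipe B: V = Q/A = 0.000825/0.0004486 = 1.839 m/s; Re = 3.268e+04; ε/D = 0.000105; Haaland → f = 0.02307; ΔP_B = f(L/D)(ρV²/2) = 2.291e+04 Pa.
ΔP_A/ΔP_B = 9.788e+04/2.291e+04 = 4.27.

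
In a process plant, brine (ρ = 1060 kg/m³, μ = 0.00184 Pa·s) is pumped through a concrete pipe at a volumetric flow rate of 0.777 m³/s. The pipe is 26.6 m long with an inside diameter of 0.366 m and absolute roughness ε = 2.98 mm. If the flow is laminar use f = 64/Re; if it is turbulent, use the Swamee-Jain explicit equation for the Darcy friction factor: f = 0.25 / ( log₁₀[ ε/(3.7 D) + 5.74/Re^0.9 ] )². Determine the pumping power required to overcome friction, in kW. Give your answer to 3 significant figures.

Cross-sectional area A = πD²/4 = π(0.366)²/4 = 0.1052 m²; mean velocity V = Q/A = 0.777/0.1052 = 7.385 m/s.
Reynolds number Re = ρVD/μ = 1060 · 7.385 · 0.366 / 0.00184 = 1.557e+06.
Re > 4000 → turbulent. Relative roughness ε/D = 0.00298/0.366 = 0.00814. Swamee-Jain: f = 0.25/(log₁₀[0.00814/3.7 + 5.74/1.557e+06^0.9])² = 0.25/(log₁₀[0.0022 + 1.53e-05])² = 0.25/(-2.654)² = 0.03548.
Darcy-Weisbach: ΔP = f(L/D)(ρV²/2) = 0.03548·(26.6/0.366)·(1060·7.385²/2) = 0.03548·72.68·2.891e+04 = 7.454e+04 Pa.
Pumping power P = QΔP = 0.777·7.454e+04 = 57920 W = 57.9 kW.

P ≈ 57.9 kW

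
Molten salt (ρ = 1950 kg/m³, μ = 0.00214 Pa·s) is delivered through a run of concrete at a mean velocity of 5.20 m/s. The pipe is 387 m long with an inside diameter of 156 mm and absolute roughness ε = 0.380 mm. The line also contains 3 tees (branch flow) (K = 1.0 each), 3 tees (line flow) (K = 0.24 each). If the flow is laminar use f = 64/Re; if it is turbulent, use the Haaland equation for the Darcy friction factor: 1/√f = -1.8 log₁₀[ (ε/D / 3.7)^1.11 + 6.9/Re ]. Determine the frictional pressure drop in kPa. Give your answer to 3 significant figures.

Reynolds number Re = ρVD/μ = 1950 · 5.2 · 0.156 / 0.00214 = 7.392e+05.
Re > 4000 → turbulent. Relative roughness ε/D = 0.00038/0.156 = 0.00244. Haaland: 1/√f = -1.8 log₁₀[(0.00244/3.7)^1.11 + 6.9/7.392e+05] = -1.8 log₁₀[0.000294 + 9.33e-06] = 6.332, so f = 0.02494.
Total minor-loss coefficient ΣK = 3·1 + 3·0.24 = 3.72.
ΔP = [f·L/D + ΣK]·(ρV²/2) = [0.02494·387/0.156 + 3.72]·(1950·5.2²/2) = [61.87 + 3.72]·2.636e+04 = 1.729e+06 Pa.
ΔP = 1.729e+06 Pa = 1730 kPa.

ΔP ≈ 1730 kPa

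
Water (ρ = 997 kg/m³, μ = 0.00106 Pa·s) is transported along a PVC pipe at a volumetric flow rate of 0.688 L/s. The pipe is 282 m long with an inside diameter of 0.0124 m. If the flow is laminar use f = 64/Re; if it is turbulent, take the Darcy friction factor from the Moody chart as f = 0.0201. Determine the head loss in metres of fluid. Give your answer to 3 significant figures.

h_f ≈ 756 m

Q = 0.688 L/s = 0.688/1000 = 0.000688 m³/s.
Cross-sectional area A = πD²/4 = π(0.0124)²/4 = 0.0001208 m²; mean velocity V = Q/A = 0.000688/0.0001208 = 5.697 m/s.
Reynolds number Re = ρVD/μ = 997 · 5.697 · 0.0124 / 0.00106 = 6.645e+04.
Re > 4000 → turbulent; use the Moody-chart value f = 0.0201.
Darcy-Weisbach: ΔP = f(L/D)(ρV²/2) = 0.0201·(282/0.0124)·(997·5.697²/2) = 0.0201·2.274e+04·1.618e+04 = 7.396e+06 Pa.
Head loss h_f = ΔP/(ρg) = 7.396e+06/(997·9.81) = 756 m.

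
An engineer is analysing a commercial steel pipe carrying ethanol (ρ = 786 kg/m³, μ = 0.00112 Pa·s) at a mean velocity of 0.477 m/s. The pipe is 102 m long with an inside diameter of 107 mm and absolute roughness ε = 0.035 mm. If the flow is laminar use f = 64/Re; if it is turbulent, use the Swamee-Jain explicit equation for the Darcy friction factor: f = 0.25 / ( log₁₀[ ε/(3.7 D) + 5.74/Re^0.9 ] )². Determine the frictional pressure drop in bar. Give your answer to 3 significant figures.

ΔP ≈ 0.0200 bar

Reynolds number Re = ρVD/μ = 786 · 0.477 · 0.107 / 0.00112 = 3.582e+04.
Re > 4000 → turbulent. Relative roughness ε/D = 3.5e-05/0.107 = 0.000327. Swamee-Jain: f = 0.25/(log₁₀[0.000327/3.7 + 5.74/3.582e+04^0.9])² = 0.25/(log₁₀[8.84e-05 + 0.000457])² = 0.25/(-3.263)² = 0.02348.
Darcy-Weisbach: ΔP = f(L/D)(ρV²/2) = 0.02348·(102/0.107)·(786·0.477²/2) = 0.02348·953.3·89.42 = 2001 Pa.
ΔP = 2001 Pa = 0.0200 bar.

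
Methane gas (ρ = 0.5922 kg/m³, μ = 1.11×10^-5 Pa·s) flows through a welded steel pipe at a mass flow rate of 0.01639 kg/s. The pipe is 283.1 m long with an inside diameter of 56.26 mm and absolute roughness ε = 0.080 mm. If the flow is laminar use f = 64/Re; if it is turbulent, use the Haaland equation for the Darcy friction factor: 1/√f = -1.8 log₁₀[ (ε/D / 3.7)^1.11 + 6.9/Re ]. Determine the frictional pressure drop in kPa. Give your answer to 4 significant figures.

ΔP ≈ 4.834 kPa

A = πD²/4 = π(0.05626)²/4 = 0.002486 m²; mean velocity V = ṁ/(ρA) = 0.01639/(0.5922 · 0.002486) = 11.13 m/s.
Reynolds number Re = ρVD/μ = 0.5922 · 11.13 · 0.05626 / 1.11e-05 = 3.342e+04.
Re > 4000 → turbulent. Relative roughness ε/D = 8e-05/0.05626 = 0.00142. Haaland: 1/√f = -1.8 log₁₀[(0.00142/3.7)^1.11 + 6.9/3.342e+04] = -1.8 log₁₀[0.000162 + 0.000206] = 6.181, so f = 0.02618.
Darcy-Weisbach: ΔP = f(L/D)(ρV²/2) = 0.02618·(283.1/0.05626)·(0.5922·11.13²/2) = 0.02618·5032·36.7 = 4834 Pa.
ΔP = 4834 Pa = 4.834 kPa.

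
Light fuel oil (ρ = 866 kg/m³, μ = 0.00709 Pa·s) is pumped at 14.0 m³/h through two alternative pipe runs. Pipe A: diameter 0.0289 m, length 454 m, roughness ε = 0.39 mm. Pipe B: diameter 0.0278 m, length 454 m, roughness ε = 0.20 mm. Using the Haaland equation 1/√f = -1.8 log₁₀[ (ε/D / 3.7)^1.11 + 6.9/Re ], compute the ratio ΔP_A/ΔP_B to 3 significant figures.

ΔP_A/ΔP_B ≈ 0.986

Pipe A: V = Q/A = 0.003889/0.000656 = 5.928 m/s; Re = 2.093e+04; ε/D = 0.0135; Haaland → f = 0.04432; ΔP_A = f(L/D)(ρV²/2) = 1.06e+07 Pa.
Pipe B: V = Q/A = 0.003889/0.000607 = 6.407 m/s; Re = 2.176e+04; ε/D = 0.00719; Haaland → f = 0.03702; ΔP_B = f(L/D)(ρV²/2) = 1.074e+07 Pa.
ΔP_A/ΔP_B = 1.06e+07/1.074e+07 = 0.986.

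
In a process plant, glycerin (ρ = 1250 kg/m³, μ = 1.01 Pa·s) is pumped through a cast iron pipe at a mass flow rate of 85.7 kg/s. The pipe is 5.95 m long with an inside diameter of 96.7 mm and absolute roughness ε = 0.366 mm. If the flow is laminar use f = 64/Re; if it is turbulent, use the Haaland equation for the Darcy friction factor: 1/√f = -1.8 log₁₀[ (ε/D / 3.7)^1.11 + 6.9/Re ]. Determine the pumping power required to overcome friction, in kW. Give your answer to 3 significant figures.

P ≈ 13.2 kW

A = πD²/4 = π(0.0967)²/4 = 0.007344 m²; mean velocity V = ṁ/(ρA) = 85.7/(1250 · 0.007344) = 9.335 m/s.
Reynolds number Re = ρVD/μ = 1250 · 9.335 · 0.0967 / 1.01 = 1117.
Re < 2300 → laminar flow, so f = 64/Re = 64/1117 = 0.05728 (the turbulent correlation is not needed).
Darcy-Weisbach: ΔP = f(L/D)(ρV²/2) = 0.05728·(5.95/0.0967)·(1250·9.335²/2) = 0.05728·61.53·5.447e+04 = 1.92e+05 Pa.
Q = ṁ/ρ = 85.7/1250 = 0.06856 m³/s.
Pumping power P = QΔP = 0.06856·1.92e+05 = 13160 W = 13.2 kW.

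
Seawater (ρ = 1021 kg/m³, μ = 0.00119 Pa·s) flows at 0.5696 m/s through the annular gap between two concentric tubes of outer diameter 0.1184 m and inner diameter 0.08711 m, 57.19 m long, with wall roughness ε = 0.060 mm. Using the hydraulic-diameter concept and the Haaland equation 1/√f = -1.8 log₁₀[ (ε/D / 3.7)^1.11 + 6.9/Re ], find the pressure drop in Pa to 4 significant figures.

Hydraulic diameter D_h = 4A/P = D_o - D_i = 0.1184 - 0.08711 = 0.03129 m.
Re = ρVD_h/μ = 1021·0.5696·0.03129/0.00119 = 1.529e+04.
ε/D_h = 6e-05/0.03129 = 0.00192; Haaland gives 1/√f = -1.8 log₁₀[0.000225+0.000451] = 5.705, so f = 0.03072.
ΔP = f(L/D_h)(ρV²/2) = 0.03072·57.19/0.03129·165.6 = 9300 Pa.

ΔP ≈ 9300 Pa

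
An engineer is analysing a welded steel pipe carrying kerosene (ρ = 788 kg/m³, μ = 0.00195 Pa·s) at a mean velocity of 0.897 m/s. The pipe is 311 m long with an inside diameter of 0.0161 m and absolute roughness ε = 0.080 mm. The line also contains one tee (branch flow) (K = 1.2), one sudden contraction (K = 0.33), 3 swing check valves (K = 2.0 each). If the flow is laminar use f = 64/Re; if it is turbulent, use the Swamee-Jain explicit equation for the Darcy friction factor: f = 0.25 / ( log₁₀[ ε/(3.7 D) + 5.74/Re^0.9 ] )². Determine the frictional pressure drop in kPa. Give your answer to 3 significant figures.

Reynolds number Re = ρVD/μ = 788 · 0.897 · 0.0161 / 0.00195 = 5836.
Re > 4000 → turbulent. Relative roughness ε/D = 8e-05/0.0161 = 0.00497. Swamee-Jain: f = 0.25/(log₁₀[0.00497/3.7 + 5.74/5836^0.9])² = 0.25/(log₁₀[0.00134 + 0.00234])² = 0.25/(-2.434)² = 0.04221.
Total minor-loss coefficient ΣK = 1·1.2 + 1·0.33 + 3·2 = 7.53.
ΔP = [f·L/D + ΣK]·(ρV²/2) = [0.04221·311/0.0161 + 7.53]·(788·0.897²/2) = [815.4 + 7.53]·317 = 2.609e+05 Pa.
ΔP = 2.609e+05 Pa = 261 kPa.

ΔP ≈ 261 kPa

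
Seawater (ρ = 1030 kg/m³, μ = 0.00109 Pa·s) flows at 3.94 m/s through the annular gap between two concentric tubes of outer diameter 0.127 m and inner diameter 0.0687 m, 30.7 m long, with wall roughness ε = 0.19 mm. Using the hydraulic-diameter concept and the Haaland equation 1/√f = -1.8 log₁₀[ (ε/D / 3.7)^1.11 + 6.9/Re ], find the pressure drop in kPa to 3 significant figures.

Hydraulic diameter D_h = 4A/P = D_o - D_i = 0.127 - 0.0687 = 0.0583 m.
Re = ρVD_h/μ = 1030·3.94·0.0583/0.00109 = 2.171e+05.
ε/D_h = 0.00019/0.0583 = 0.00326; Haaland gives 1/√f = -1.8 log₁₀[0.000406+3.18e-05] = 6.045, so f = 0.02736.
ΔP = f(L/D_h)(ρV²/2) = 0.02736·30.7/0.0583·7995 = 1.152e+05 Pa.
ΔP = 115 kPa.

ΔP ≈ 115 kPa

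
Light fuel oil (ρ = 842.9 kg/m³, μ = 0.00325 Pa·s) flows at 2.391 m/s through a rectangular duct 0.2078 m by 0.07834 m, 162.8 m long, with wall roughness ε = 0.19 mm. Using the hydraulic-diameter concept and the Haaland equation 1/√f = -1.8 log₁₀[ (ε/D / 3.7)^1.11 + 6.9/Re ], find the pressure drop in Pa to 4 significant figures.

ΔP ≈ 85100 Pa

Hydraulic diameter D_h = 4A/P = 4·(0.2078·0.07834)/(2·(0.2078+0.07834)) = 0.06512/0.5723 = 0.1138 m.
Re = ρVD_h/μ = 842.9·2.391·0.1138/0.00325 = 7.056e+04.
ε/D_h = 0.00019/0.1138 = 0.00167; Haaland gives 1/√f = -1.8 log₁₀[0.000193+9.78e-05] = 6.364, so f = 0.02469.
ΔP = f(L/D_h)(ρV²/2) = 0.02469·162.8/0.1138·2409 = 8.51e+04 Pa.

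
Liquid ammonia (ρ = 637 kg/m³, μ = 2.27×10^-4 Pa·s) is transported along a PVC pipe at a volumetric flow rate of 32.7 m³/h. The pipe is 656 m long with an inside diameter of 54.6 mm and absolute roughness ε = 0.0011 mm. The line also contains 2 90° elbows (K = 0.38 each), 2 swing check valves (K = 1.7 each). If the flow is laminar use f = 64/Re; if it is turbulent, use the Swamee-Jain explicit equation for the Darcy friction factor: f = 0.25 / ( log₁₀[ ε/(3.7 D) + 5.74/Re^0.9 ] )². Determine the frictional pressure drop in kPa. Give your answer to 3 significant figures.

Q = 32.7 m³/h = 32.7/3600 = 0.009083 m³/s.
Cross-sectional area A = πD²/4 = π(0.0546)²/4 = 0.002341 m²; mean velocity V = Q/A = 0.009083/0.002341 = 3.879 m/s.
Reynolds number Re = ρVD/μ = 637 · 3.879 · 0.0546 / 0.000227 = 5.944e+05.
Re > 4000 → turbulent. Relative roughness ε/D = 1.1e-06/0.0546 = 2.01e-05. Swamee-Jain: f = 0.25/(log₁₀[2.01e-05/3.7 + 5.74/5.944e+05^0.9])² = 0.25/(log₁₀[5.45e-06 + 3.65e-05])² = 0.25/(-4.377)² = 0.01305.
Total minor-loss coefficient ΣK = 2·0.38 + 2·1.7 = 4.16.
ΔP = [f·L/D + ΣK]·(ρV²/2) = [0.01305·656/0.0546 + 4.16]·(637·3.879²/2) = [156.8 + 4.16]·4793 = 7.713e+05 Pa.
ΔP = 7.713e+05 Pa = 771 kPa.

ΔP ≈ 771 kPa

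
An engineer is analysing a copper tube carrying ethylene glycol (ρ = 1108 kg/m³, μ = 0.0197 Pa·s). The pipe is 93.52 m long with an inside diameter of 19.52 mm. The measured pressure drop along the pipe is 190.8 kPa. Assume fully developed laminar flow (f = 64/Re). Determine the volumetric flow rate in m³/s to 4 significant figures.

For laminar flow, f = 64/Re with Re = ρVD/μ, so Darcy-Weisbach reduces to ΔP = 32μLV/D². Solving for V: V = ΔP·D²/(32μL) = 1.908e+05·(0.01952)²/(32·0.0197·93.52) = 1.233 m/s.
Check: Re = ρVD/μ = 1108·1.233·0.01952/0.0197 = 1354 < 2300, so the laminar assumption holds.
Q = V·A = 1.233·(π/4·0.01952²) = 0.000369 m³/s = 3.690×10^-4 m³/s.

Q ≈ 3.690×10^-4 m³/s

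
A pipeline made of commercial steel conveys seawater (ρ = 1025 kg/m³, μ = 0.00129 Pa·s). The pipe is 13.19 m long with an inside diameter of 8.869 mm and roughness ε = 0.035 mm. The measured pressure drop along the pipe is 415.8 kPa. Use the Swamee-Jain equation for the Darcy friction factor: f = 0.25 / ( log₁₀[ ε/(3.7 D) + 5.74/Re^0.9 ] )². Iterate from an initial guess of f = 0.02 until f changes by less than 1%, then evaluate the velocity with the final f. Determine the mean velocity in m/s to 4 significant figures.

Rearranging Darcy-Weisbach: V = √(2·ΔP·D/(f·L·ρ)). With ε/D = 3.5e-05/0.008869 = 0.00395, iterate starting from f = 0.02:
  f = 0.02 → V = √(2·4.158e+05·0.008869/(0.02·13.19·1025)) = 5.223 m/s; Re = ρVD/μ = 3.68e+04; f → 0.03143
  f = 0.03143 → V = 4.166 m/s; Re = 2.936e+04; f → 0.03207
  f = 0.03207 → V = 4.125 m/s; Re = 2.907e+04; f → 0.0321
Converged (Δf/f < 1%). With the final f = 0.0321: V = √(2·4.158e+05·0.008869/(0.0321·13.19·1025)) = 4.123 m/s.

V ≈ 4.123 m/s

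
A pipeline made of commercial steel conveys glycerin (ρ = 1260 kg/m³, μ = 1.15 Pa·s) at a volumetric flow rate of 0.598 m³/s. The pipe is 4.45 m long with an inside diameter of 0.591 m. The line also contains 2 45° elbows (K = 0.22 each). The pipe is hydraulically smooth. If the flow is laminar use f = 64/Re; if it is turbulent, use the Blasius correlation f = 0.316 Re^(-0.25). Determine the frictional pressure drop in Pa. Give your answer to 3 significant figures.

Cross-sectional area A = πD²/4 = π(0.591)²/4 = 0.2743 m²; mean velocity V = Q/A = 0.598/0.2743 = 2.18 m/s.
Reynolds number Re = ρVD/μ = 1260 · 2.18 · 0.591 / 1.15 = 1412.
Re < 2300 → laminar flow, so f = 64/Re = 64/1412 = 0.04534 (the turbulent correlation is not needed).
Total minor-loss coefficient ΣK = 2·0.22 = 0.44.
ΔP = [f·L/D + ΣK]·(ρV²/2) = [0.04534·4.45/0.591 + 0.44]·(1260·2.18²/2) = [0.3414 + 0.44]·2994 = 2339 Pa.

ΔP ≈ 2340 Pa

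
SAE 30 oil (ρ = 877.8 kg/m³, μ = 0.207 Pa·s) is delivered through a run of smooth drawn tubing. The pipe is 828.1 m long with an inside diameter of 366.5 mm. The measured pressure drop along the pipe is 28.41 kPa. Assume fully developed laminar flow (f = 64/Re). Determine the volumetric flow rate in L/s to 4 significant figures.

For laminar flow, f = 64/Re with Re = ρVD/μ, so Darcy-Weisbach reduces to ΔP = 32μLV/D². Solving for V: V = ΔP·D²/(32μL) = 2.841e+04·(0.3665)²/(32·0.207·828.1) = 0.6957 m/s.
Check: Re = ρVD/μ = 877.8·0.6957·0.3665/0.207 = 1081 < 2300, so the laminar assumption holds.
Q = V·A = 0.6957·(π/4·0.3665²) = 0.07339 m³/s = 73.39 L/s.

Q ≈ 73.39 L/s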